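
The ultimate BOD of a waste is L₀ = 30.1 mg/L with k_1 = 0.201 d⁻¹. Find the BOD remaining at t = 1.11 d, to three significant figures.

L_t = L₀ e^(−k_1 t) = 30.1 × e^(−0.201×1.11) = 30.1 × 0.8000 = 24.08 mg/L.

L ≈ 24.1 mg/L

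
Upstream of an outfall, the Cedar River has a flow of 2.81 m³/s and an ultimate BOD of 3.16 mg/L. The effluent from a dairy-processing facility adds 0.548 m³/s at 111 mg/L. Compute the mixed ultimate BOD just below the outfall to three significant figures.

Flow-weighted mixing: C = (Q_r C_r + Q_w C_w)/(Q_r + Q_w)
= (2.81×3.16 + 0.548×111)/(2.81 + 0.548) = 69.71/3.358 = 20.76 mg/L.

20.8 mg/L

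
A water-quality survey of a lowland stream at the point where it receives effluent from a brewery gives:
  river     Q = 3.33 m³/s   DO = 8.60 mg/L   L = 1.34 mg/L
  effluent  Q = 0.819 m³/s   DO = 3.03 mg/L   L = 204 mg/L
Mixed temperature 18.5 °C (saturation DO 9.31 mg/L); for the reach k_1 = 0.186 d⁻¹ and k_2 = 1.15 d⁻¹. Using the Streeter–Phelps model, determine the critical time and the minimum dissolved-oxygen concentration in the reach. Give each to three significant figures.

t_c ≈ 1.62 d; minimum DO ≈ 4.37 mg/L

Mixed DO = (3.33×8.60 + 0.819×3.03)/(3.33+0.819) = 31.12/4.149 = 7.500 mg/L.
Mixed L₀ = (3.33×1.34 + 0.819×204)/(4.149) = 171.5/4.149 = 41.34 mg/L.
Initial deficit D₀ = C_s − DO₀ = 9.31 − 7.500 = 1.810 mg/L.
t_c = (1/0.9640) ln[(1.15/0.186)(1 − 1.810×0.9640/(0.186×41.34))] = 1.037 × ln(4.780) = 1.623 d.
D_c = (0.186/1.15) × 41.34 × e^(−0.186×1.623) = 0.1617 × 41.34 × 0.7394 = 4.945 mg/L.
Minimum DO = 9.31 − 4.945 = 4.365 mg/L.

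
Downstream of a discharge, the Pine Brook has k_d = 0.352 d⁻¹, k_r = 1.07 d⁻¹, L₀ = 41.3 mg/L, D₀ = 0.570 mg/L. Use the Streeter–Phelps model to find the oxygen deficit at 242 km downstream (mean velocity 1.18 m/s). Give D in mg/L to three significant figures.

Travel time t = x/v = 242 km / (1.18 m/s) = 242000 m / 1.18 m/s = 205100 s = 2.374 d.
k_d L₀/(k_r−k_d) = 0.352×41.3/(1.07−0.352) = 14.54/0.7180 = 20.25 mg/L.
e^(−k_d t) = e^(−0.352×2.374) = 0.4336; e^(−k_r t) = e^(−1.07×2.374) = 0.07888.
D = 20.25 × (0.4336 − 0.07888) + 0.570 × 0.07888 = 7.183 + 0.04496 = 7.228 mg/L.

D ≈ 7.23 mg/L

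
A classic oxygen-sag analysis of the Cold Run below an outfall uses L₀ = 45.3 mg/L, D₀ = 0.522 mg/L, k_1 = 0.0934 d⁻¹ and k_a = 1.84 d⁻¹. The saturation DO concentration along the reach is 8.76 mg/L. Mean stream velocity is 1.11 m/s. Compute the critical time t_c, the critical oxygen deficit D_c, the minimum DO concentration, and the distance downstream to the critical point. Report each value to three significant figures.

t_c ≈ 1.57 d; D_c ≈ 1.99 mg/L; min DO ≈ 6.77 mg/L; x_c ≈ 150 km

At the critical point dD/dt = 0, so k_1 L₀ e^(−k_1 t) = k_a D. Substituting D(t) from the Streeter–Phelps equation and solving for t gives
t_c = ln[(k_a/k_1)(1 − D₀(k_a−k_1)/(k_1 L₀))] / (k_a−k_1).
Here k_a−k_1 = 1.747 d⁻¹ and 1 − D₀(k_a−k_1)/(k_1 L₀) = 1 − 0.522×1.747/(0.0934×45.3) = 0.7845, so
t_c = ln(19.70 × 0.7845) / 1.747 = 2.738 / 1.747 = 1.568 d.
L(t_c) = L₀ e^(−k_1 t_c) = 45.3 × 0.8638 = 39.13 mg/L, and at the critical point k_a D_c = k_1 L, so D_c = (0.0934/1.84) × 39.13 = 1.986 mg/L.
Minimum DO = C_s − D_c = 8.76 − 1.986 = 6.774 mg/L.
x_c = v t_c = 1.11 m/s × 1.568 d × 86400 s/d = 150300 m ≈ 150 km.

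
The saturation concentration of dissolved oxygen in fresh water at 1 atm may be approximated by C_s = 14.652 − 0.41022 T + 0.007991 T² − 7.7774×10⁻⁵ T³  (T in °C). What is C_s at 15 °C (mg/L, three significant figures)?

C_s ≈ 10.0 mg/L

C_s = 14.652 − 0.41022×15 + 0.007991×15² − 7.7774×10⁻⁵×15³ = 10.03 mg/L.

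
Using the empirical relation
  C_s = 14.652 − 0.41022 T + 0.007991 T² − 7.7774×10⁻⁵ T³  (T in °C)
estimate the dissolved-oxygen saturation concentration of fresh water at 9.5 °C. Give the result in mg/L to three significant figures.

C_s ≈ 11.4 mg/L

C_s = 14.652 − 0.41022×9.5 + 0.007991×9.5² − 7.7774×10⁻⁵×9.5³ = 11.41 mg/L.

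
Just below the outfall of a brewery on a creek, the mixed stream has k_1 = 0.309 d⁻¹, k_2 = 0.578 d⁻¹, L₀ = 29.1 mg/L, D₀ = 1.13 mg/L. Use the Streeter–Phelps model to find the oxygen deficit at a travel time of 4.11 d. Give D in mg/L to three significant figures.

D ≈ 6.39 mg/L

k_1 L₀/(k_2−k_1) = 0.309×29.1/(0.578−0.309) = 8.992/0.2690 = 33.43 mg/L.
e^(−k_1 t) = e^(−0.309×4.110) = 0.2808; e^(−k_2 t) = e^(−0.578×4.110) = 0.09296.
D = 33.43 × (0.2808 − 0.09296) + 1.13 × 0.09296 = 6.280 + 0.1050 = 6.385 mg/L.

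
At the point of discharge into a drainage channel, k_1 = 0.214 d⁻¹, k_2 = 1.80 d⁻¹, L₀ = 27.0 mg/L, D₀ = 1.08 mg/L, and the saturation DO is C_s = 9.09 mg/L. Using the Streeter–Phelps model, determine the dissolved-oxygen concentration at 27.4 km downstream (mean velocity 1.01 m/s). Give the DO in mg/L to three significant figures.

DO ≈ 7.14 mg/L

Travel time t = x/v = 27.4 km / (1.01 m/s) = 27400 m / 1.01 m/s = 27130 s = 0.3140 d.
k_1 L₀/(k_2−k_1) = 0.214×27.0/(1.80−0.214) = 5.778/1.586 = 3.643 mg/L.
e^(−k_1 t) = e^(−0.214×0.3140) = 0.9350; e^(−k_2 t) = e^(−1.80×0.3140) = 0.5683.
D = 3.643 × (0.9350 − 0.5683) + 1.08 × 0.5683 = 1.336 + 0.6137 = 1.950 mg/L.
DO = C_s − D = 9.09 − 1.950 = 7.140 mg/L.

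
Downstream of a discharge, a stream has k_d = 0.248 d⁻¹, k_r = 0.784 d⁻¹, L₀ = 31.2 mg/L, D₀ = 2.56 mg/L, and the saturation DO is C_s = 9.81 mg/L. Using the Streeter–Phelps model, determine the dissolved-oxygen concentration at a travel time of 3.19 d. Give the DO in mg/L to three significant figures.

k_d L₀/(k_r−k_d) = 0.248×31.2/(0.784−0.248) = 7.738/0.5360 = 14.44 mg/L.
e^(−k_d t) = e^(−0.248×3.190) = 0.4533; e^(−k_r t) = e^(−0.784×3.190) = 0.08201.
D = 14.44 × (0.4533 − 0.08201) + 2.56 × 0.08201 = 5.360 + 0.2099 = 5.570 mg/L.
DO = C_s − D = 9.81 − 5.570 = 4.240 mg/L.

DO ≈ 4.24 mg/L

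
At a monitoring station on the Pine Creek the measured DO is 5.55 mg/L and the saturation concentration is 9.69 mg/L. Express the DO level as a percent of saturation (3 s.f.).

57.3 % saturation

% saturation = C/C_s × 100 = 5.55/9.69 × 100 = 57.3 %.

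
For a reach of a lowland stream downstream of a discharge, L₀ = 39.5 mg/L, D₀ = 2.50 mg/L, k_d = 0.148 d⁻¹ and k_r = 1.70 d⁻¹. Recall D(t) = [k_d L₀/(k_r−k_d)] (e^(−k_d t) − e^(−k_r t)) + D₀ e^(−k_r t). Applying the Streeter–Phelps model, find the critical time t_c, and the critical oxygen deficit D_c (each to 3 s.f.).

t_c = [1/(k_r−k_d)] ln[(k_r/k_d)(1 − D₀(k_r−k_d)/(k_d L₀))]
= [1/(1.70−0.148)] ln[(1.70/0.148)(1 − 2.50×1.552/(0.148×39.5))]
= (1/1.552) ln[11.49 × 0.3363] = 0.6443 × ln(3.863) = 0.6443 × 1.351 = 0.8708 d.
L(t_c) = L₀ e^(−k_d t_c) = 39.5 × 0.8791 = 34.72 mg/L, and at the critical point k_r D_c = k_d L, so D_c = (0.148/1.70) × 34.72 = 3.023 mg/L.

t_c ≈ 0.871 d; D_c ≈ 3.02 mg/L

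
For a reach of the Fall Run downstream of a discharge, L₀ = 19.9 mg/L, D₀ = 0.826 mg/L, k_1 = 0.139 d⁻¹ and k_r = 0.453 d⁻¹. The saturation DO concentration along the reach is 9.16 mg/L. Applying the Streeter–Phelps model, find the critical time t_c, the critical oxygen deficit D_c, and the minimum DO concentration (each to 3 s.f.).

t_c ≈ 3.45 d; D_c ≈ 3.78 mg/L; min DO ≈ 5.38 mg/L

With k_r/k_1 = 3.259 and 1 − D₀(k_r−k_1)/(k_1 L₀) = 0.9062,
t_c = ln(3.259 × 0.9062) / (0.453 − 0.139) = ln(2.953) / 0.3140 = 1.083/0.3140 = 3.449 d.
L(t_c) = L₀ e^(−k_1 t_c) = 19.9 × 0.6192 = 12.32 mg/L, and at the critical point k_r D_c = k_1 L, so D_c = (0.139/0.453) × 12.32 = 3.781 mg/L.
Minimum DO = C_s − D_c = 9.16 − 3.781 = 5.379 mg/L.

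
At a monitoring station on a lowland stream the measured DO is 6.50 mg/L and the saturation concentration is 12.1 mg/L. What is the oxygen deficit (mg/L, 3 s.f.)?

D = C_s − C = 12.1 − 6.50 = 5.60 mg/L.

D ≈ 5.60 mg/L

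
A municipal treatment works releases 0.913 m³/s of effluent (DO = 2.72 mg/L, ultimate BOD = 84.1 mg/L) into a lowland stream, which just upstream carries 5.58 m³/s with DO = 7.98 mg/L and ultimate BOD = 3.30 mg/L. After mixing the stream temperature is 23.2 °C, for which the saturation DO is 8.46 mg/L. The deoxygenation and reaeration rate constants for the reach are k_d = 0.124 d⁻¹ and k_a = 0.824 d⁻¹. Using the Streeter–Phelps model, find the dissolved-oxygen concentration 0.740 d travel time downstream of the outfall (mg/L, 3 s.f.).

DO ≈ 6.84 mg/L

Mixed DO = (5.58×7.98 + 0.913×2.72)/(5.58+0.913) = 47.01/6.493 = 7.240 mg/L.
Mixed L₀ = (5.58×3.30 + 0.913×84.1)/(6.493) = 95.20/6.493 = 14.66 mg/L.
Initial deficit D₀ = C_s − DO₀ = 8.46 − 7.240 = 1.220 mg/L.
D(0.740) = [0.124×14.66/(0.824−0.124)](e^(−0.124×0.740) − e^(−0.824×0.740)) + 1.220 e^(−0.824×0.740)
= 2.597 × (0.9123 − 0.5435) + 1.220 × 0.5435 = 1.621 mg/L.
DO = 8.46 − 1.621 = 6.839 mg/L.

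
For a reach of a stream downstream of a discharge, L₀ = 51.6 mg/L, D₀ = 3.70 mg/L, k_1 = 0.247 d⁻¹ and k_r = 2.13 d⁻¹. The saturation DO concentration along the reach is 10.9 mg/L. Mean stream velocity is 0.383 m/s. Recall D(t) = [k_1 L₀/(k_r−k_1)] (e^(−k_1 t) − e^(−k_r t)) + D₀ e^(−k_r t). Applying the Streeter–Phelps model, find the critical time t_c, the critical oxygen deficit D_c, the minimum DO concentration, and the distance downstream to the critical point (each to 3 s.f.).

With k_r/k_1 = 8.623 and 1 − D₀(k_r−k_1)/(k_1 L₀) = 0.4534,
t_c = ln(8.623 × 0.4534) / (2.13 − 0.247) = ln(3.909) / 1.883 = 1.363/1.883 = 0.7241 d.
L(t_c) = L₀ e^(−k_1 t_c) = 51.6 × 0.8362 = 43.15 mg/L, and at the critical point k_r D_c = k_1 L, so D_c = (0.247/2.13) × 43.15 = 5.004 mg/L.
Minimum DO = C_s − D_c = 10.9 − 5.004 = 5.896 mg/L.
x_c = v t_c = 0.383 m/s × 0.7241 d × 86400 s/d = 23960 m ≈ 24.0 km.

t_c ≈ 0.724 d; D_c ≈ 5.00 mg/L; min DO ≈ 5.90 mg/L; x_c ≈ 24.0 km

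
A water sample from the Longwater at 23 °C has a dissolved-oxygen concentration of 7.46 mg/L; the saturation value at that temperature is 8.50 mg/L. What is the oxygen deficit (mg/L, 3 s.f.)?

D ≈ 1.04 mg/L

D = C_s − C = 8.50 − 7.46 = 1.04 mg/L.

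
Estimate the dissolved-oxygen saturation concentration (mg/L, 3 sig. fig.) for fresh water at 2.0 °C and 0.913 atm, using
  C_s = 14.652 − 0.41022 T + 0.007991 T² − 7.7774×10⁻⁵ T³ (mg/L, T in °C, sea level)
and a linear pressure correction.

At sea level: C_s = 14.652 − 0.41022×2.0 + 0.007991×2.0² − 7.7774×10⁻⁵×2.0³ = 13.86 mg/L.
Pressure correction: C_s' = 13.86 × 0.913 = 12.66 mg/L.

C_s ≈ 12.7 mg/L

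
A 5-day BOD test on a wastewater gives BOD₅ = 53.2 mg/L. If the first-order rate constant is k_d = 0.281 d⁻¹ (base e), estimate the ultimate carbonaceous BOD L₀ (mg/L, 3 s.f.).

L₀ ≈ 70.5 mg/L

BOD₅ = L₀(1 − e^(−5k_d)) ⇒ L₀ = BOD₅ / (1 − e^(−5×0.281))
= 53.2 / (1 − 0.2454) = 53.2 / 0.7546 = 70.50 mg/L.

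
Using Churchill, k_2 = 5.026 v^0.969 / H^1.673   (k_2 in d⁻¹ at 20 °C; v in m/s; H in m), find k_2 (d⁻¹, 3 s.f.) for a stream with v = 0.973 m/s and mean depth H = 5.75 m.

k_2 ≈ 0.262 d⁻¹

k_2 = 5.026 × 0.973^0.969 / 5.75^1.673 = 5.026 × 0.9738 / 18.66 = 0.2623 d⁻¹.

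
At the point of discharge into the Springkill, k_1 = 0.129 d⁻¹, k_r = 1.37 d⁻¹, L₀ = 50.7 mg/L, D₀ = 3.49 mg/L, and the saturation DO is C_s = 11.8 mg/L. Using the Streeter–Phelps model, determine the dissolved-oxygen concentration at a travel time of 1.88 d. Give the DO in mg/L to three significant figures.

DO ≈ 7.80 mg/L

k_1 L₀/(k_r−k_1) = 0.129×50.7/(1.37−0.129) = 6.540/1.241 = 5.270 mg/L.
e^(−k_1 t) = e^(−0.129×1.880) = 0.7846; e^(−k_r t) = e^(−1.37×1.880) = 0.07611.
D = 5.270 × (0.7846 − 0.07611) + 3.49 × 0.07611 = 3.734 + 0.2656 = 4.000 mg/L.
DO = C_s − D = 11.8 − 4.000 = 7.800 mg/L.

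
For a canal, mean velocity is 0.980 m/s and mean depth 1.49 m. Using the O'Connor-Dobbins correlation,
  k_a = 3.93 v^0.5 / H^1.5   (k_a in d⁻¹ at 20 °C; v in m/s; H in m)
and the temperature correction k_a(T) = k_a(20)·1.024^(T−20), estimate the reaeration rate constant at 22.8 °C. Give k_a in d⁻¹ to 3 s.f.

k_a ≈ 2.29 d⁻¹

k_a(20) = 3.93 × 0.980^0.5 / 1.49^1.5 = 3.93 × 0.9899 / 1.819 = 2.139 d⁻¹.
k_a(22.8) = 2.139 × 1.024^(22.8−20) = 2.139 × 1.069 = 2.286 d⁻¹.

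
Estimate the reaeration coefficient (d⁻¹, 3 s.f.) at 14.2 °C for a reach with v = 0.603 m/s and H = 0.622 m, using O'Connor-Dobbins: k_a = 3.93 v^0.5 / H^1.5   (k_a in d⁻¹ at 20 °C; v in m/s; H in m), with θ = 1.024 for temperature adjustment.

k_a(20) = 3.93 × 0.603^0.5 / 0.622^1.5 = 3.93 × 0.7765 / 0.4906 = 6.221 d⁻¹.
k_a(14.2) = 6.221 × 1.024^(14.2−20) = 6.221 × 0.8715 = 5.422 d⁻¹.

k_a ≈ 5.42 d⁻¹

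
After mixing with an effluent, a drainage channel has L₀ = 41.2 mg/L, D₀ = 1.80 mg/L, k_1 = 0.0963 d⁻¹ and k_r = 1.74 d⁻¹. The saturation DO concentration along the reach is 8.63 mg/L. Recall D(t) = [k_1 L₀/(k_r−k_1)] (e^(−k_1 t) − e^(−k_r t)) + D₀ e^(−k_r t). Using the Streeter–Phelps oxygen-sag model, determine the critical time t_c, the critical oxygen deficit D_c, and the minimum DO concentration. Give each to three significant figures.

t_c = [1/(k_r−k_1)] ln[(k_r/k_1)(1 − D₀(k_r−k_1)/(k_1 L₀))]
= [1/(1.74−0.0963)] ln[(1.74/0.0963)(1 − 1.80×1.644/(0.0963×41.2))]
= (1/1.644) ln[18.07 × 0.2543] = 0.6084 × ln(4.595) = 0.6084 × 1.525 = 0.9277 d.
L(t_c) = L₀ e^(−k_1 t_c) = 41.2 × 0.9145 = 37.68 mg/L, and at the critical point k_r D_c = k_1 L, so D_c = (0.0963/1.74) × 37.68 = 2.085 mg/L.
Minimum DO = C_s − D_c = 8.63 − 2.085 = 6.545 mg/L.

t_c ≈ 0.928 d; D_c ≈ 2.09 mg/L; min DO ≈ 6.54 mg/L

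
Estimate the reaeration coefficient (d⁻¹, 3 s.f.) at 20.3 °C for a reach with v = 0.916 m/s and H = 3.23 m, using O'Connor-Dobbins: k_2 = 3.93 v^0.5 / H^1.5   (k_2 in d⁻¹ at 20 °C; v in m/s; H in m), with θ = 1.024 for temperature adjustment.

k_2(20) = 3.93 × 0.916^0.5 / 3.23^1.5 = 3.93 × 0.9571 / 5.805 = 0.6479 d⁻¹.
k_2(20.3) = 0.6479 × 1.024^(20.3−20) = 0.6479 × 1.007 = 0.6526 d⁻¹.

k_2 ≈ 0.653 d⁻¹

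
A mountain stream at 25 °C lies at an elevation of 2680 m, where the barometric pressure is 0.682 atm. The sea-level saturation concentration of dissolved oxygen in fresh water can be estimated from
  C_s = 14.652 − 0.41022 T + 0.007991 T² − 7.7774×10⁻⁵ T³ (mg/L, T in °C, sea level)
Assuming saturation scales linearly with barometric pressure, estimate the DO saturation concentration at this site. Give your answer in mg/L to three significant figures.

At sea level: C_s = 14.652 − 0.41022×25 + 0.007991×25² − 7.7774×10⁻⁵×25³ = 8.176 mg/L.
Pressure correction: C_s' = 8.176 × 0.682 = 5.576 mg/L.

C_s ≈ 5.58 mg/L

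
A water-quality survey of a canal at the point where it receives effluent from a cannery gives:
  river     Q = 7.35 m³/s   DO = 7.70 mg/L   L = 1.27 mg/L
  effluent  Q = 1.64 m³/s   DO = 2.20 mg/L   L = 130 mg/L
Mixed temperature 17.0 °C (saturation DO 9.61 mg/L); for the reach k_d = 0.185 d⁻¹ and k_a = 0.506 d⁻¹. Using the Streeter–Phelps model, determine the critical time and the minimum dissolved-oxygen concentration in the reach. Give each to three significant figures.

t_c ≈ 2.42 d; minimum DO ≈ 3.83 mg/L

Mixed DO = (7.35×7.70 + 1.64×2.20)/(7.35+1.64) = 60.20/8.990 = 6.697 mg/L.
Mixed L₀ = (7.35×1.27 + 1.64×130)/(8.990) = 222.5/8.990 = 24.75 mg/L.
Initial deficit D₀ = C_s − DO₀ = 9.61 − 6.697 = 2.913 mg/L.
t_c = (1/0.3210) ln[(0.506/0.185)(1 − 2.913×0.3210/(0.185×24.75))] = 3.115 × ln(2.177) = 2.423 d.
D_c = (0.185/0.506) × 24.75 × e^(−0.185×2.423) = 0.3656 × 24.75 × 0.6388 = 5.781 mg/L.
Minimum DO = 9.61 − 5.781 = 3.829 mg/L.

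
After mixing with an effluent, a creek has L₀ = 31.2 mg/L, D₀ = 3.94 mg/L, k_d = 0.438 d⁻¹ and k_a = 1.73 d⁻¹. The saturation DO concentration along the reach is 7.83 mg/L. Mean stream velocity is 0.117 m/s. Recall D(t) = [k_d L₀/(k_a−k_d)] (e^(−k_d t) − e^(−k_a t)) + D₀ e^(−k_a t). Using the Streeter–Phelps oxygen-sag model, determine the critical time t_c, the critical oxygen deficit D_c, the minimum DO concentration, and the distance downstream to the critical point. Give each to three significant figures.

t_c ≈ 0.703 d; D_c ≈ 5.81 mg/L; min DO ≈ 2.02 mg/L; x_c ≈ 7.10 km

At the critical point dD/dt = 0, so k_d L₀ e^(−k_d t) = k_a D. Substituting D(t) from the Streeter–Phelps equation and solving for t gives
t_c = ln[(k_a/k_d)(1 − D₀(k_a−k_d)/(k_d L₀))] / (k_a−k_d).
Here k_a−k_d = 1.292 d⁻¹ and 1 − D₀(k_a−k_d)/(k_d L₀) = 1 − 3.94×1.292/(0.438×31.2) = 0.6275, so
t_c = ln(3.950 × 0.6275) / 1.292 = 0.9076 / 1.292 = 0.7025 d.
L(t_c) = L₀ e^(−k_d t_c) = 31.2 × 0.7351 = 22.94 mg/L, and at the critical point k_a D_c = k_d L, so D_c = (0.438/1.73) × 22.94 = 5.807 mg/L.
Minimum DO = C_s − D_c = 7.83 − 5.807 = 2.023 mg/L.
x_c = v t_c = 0.117 m/s × 0.7025 d × 86400 s/d = 7102 m ≈ 7.10 km.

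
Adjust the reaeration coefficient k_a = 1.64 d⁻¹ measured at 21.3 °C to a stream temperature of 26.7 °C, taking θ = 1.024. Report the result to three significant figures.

k_a ≈ 1.86 d⁻¹

k_a(T₂) = k_a(T₁) · θ^(T₂−T₁) = 1.64 × 1.024^(26.7−21.3)
= 1.64 × 1.024^5.40 = 1.64 × 1.137 = 1.864 d⁻¹.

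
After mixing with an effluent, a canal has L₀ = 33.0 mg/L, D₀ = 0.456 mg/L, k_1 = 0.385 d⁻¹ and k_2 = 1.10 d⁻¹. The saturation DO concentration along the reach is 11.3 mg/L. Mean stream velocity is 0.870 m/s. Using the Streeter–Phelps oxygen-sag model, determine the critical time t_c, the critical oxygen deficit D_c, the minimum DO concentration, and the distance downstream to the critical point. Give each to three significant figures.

t_c = [1/(k_2−k_1)] ln[(k_2/k_1)(1 − D₀(k_2−k_1)/(k_1 L₀))]
= [1/(1.10−0.385)] ln[(1.10/0.385)(1 − 0.456×0.7150/(0.385×33.0))]
= (1/0.7150) ln[2.857 × 0.9743] = 1.399 × ln(2.784) = 1.399 × 1.024 = 1.432 d.
L(t_c) = L₀ e^(−k_1 t_c) = 33.0 × 0.5762 = 19.01 mg/L, and at the critical point k_2 D_c = k_1 L, so D_c = (0.385/1.10) × 19.01 = 6.655 mg/L.
Minimum DO = C_s − D_c = 11.3 − 6.655 = 4.645 mg/L.
x_c = v t_c = 0.870 m/s × 1.432 d × 86400 s/d = 107600 m ≈ 108 km.

t_c ≈ 1.43 d; D_c ≈ 6.66 mg/L; min DO ≈ 4.64 mg/L; x_c ≈ 108 km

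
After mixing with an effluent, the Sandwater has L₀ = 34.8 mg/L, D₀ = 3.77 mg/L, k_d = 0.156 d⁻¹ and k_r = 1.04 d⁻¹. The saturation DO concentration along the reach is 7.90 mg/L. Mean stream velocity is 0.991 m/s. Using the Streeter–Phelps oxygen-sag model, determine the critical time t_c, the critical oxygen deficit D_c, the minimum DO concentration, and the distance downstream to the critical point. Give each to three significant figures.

t_c ≈ 1.07 d; D_c ≈ 4.42 mg/L; min DO ≈ 3.48 mg/L; x_c ≈ 91.6 km

At the critical point dD/dt = 0, so k_d L₀ e^(−k_d t) = k_r D. Substituting D(t) from the Streeter–Phelps equation and solving for t gives
t_c = ln[(k_r/k_d)(1 − D₀(k_r−k_d)/(k_d L₀))] / (k_r−k_d).
Here k_r−k_d = 0.8840 d⁻¹ and 1 − D₀(k_r−k_d)/(k_d L₀) = 1 − 3.77×0.8840/(0.156×34.8) = 0.3861, so
t_c = ln(6.667 × 0.3861) / 0.8840 = 0.9455 / 0.8840 = 1.070 d.
D_c = (k_d/k_r) L₀ e^(−k_d t_c) = (0.156/1.04) × 34.8 × e^(−0.156×1.070) = 0.1500 × 34.8 × 0.8463 = 4.418 mg/L.
Minimum DO = C_s − D_c = 7.90 − 4.418 = 3.482 mg/L.
x_c = v t_c = 0.991 m/s × 1.070 d × 86400 s/d = 91580 m ≈ 91.6 km.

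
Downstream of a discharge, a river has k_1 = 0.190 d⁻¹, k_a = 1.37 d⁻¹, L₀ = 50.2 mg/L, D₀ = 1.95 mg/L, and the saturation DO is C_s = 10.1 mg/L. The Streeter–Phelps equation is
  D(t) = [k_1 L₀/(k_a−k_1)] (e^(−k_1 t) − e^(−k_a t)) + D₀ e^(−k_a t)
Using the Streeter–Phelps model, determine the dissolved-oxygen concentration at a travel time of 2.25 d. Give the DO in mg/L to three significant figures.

k_1 L₀/(k_a−k_1) = 0.190×50.2/(1.37−0.190) = 9.538/1.180 = 8.083 mg/L.
e^(−k_1 t) = e^(−0.190×2.250) = 0.6521; e^(−k_a t) = e^(−1.37×2.250) = 0.04584.
D = 8.083 × (0.6521 − 0.04584) + 1.95 × 0.04584 = 4.901 + 0.08940 = 4.990 mg/L.
DO = C_s − D = 10.1 − 4.990 = 5.110 mg/L.

DO ≈ 5.11 mg/L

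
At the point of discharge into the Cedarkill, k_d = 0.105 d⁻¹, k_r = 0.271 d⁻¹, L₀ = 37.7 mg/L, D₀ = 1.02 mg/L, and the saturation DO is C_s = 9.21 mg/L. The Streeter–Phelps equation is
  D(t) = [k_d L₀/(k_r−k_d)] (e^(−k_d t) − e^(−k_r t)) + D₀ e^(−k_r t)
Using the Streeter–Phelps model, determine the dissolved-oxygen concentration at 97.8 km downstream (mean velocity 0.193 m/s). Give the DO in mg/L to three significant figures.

DO ≈ 0.986 mg/L

Travel time t = x/v = 97.8 km / (0.193 m/s) = 97800 m / 0.193 m/s = 506700 s = 5.865 d.
k_d L₀/(k_r−k_d) = 0.105×37.7/(0.271−0.105) = 3.959/0.1660 = 23.85 mg/L.
e^(−k_d t) = e^(−0.105×5.865) = 0.5402; e^(−k_r t) = e^(−0.271×5.865) = 0.2040.
D = 23.85 × (0.5402 − 0.2040) + 1.02 × 0.2040 = 8.016 + 0.2081 = 8.224 mg/L.
DO = C_s − D = 9.21 − 8.224 = 0.9859 mg/L.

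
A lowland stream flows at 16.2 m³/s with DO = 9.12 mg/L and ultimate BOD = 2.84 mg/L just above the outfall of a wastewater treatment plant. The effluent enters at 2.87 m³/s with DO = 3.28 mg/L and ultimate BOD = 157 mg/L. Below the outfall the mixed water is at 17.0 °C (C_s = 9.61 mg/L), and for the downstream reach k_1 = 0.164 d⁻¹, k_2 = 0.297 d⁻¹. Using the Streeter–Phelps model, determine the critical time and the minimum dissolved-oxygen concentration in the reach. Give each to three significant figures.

Mixed DO = (16.2×9.12 + 2.87×3.28)/(16.2+2.87) = 157.2/19.07 = 8.241 mg/L.
Mixed L₀ = (16.2×2.84 + 2.87×157)/(19.07) = 496.6/19.07 = 26.04 mg/L.
Initial deficit D₀ = C_s − DO₀ = 9.61 − 8.241 = 1.369 mg/L.
t_c = (1/0.1330) ln[(0.297/0.164)(1 − 1.369×0.1330/(0.164×26.04))] = 7.519 × ln(1.734) = 4.138 d.
D_c = (0.164/0.297) × 26.04 × e^(−0.164×4.138) = 0.5522 × 26.04 × 0.5073 = 7.295 mg/L.
Minimum DO = 9.61 − 7.295 = 2.315 mg/L.

t_c ≈ 4.14 d; minimum DO ≈ 2.31 mg/L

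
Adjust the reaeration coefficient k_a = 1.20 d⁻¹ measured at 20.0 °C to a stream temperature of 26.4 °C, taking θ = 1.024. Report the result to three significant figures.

k_a ≈ 1.40 d⁻¹

k_a(T₂) = k_a(T₁) · θ^(T₂−T₁) = 1.20 × 1.024^(26.4−20.0)
= 1.20 × 1.024^6.40 = 1.20 × 1.164 = 1.397 d⁻¹.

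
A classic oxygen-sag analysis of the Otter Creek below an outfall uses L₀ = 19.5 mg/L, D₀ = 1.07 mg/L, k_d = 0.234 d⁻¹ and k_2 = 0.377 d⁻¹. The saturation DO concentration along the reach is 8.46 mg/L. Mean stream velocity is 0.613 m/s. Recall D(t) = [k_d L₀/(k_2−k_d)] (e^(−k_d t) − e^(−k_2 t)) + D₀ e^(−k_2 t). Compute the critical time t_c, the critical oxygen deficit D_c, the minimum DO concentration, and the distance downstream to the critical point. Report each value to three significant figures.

t_c ≈ 3.10 d; D_c ≈ 5.86 mg/L; min DO ≈ 2.60 mg/L; x_c ≈ 164 km

With k_2/k_d = 1.611 and 1 − D₀(k_2−k_d)/(k_d L₀) = 0.9665,
t_c = ln(1.611 × 0.9665) / (0.377 − 0.234) = ln(1.557) / 0.1430 = 0.4428/0.1430 = 3.097 d.
L(t_c) = L₀ e^(−k_d t_c) = 19.5 × 0.4845 = 9.448 mg/L, and at the critical point k_2 D_c = k_d L, so D_c = (0.234/0.377) × 9.448 = 5.864 mg/L.
Minimum DO = C_s − D_c = 8.46 − 5.864 = 2.596 mg/L.
x_c = v t_c = 0.613 m/s × 3.097 d × 86400 s/d = 164000 m ≈ 164 km.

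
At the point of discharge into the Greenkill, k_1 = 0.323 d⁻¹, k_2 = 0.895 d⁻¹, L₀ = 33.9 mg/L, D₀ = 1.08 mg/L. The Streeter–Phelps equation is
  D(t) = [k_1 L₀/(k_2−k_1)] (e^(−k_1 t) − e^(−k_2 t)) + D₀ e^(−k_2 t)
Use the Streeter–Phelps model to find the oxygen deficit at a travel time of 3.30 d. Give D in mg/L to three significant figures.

D ≈ 5.65 mg/L

k_1 L₀/(k_2−k_1) = 0.323×33.9/(0.895−0.323) = 10.95/0.5720 = 19.14 mg/L.
e^(−k_1 t) = e^(−0.323×3.300) = 0.3444; e^(−k_2 t) = e^(−0.895×3.300) = 0.05216.
D = 19.14 × (0.3444 − 0.05216) + 1.08 × 0.05216 = 5.595 + 0.05633 = 5.651 mg/L.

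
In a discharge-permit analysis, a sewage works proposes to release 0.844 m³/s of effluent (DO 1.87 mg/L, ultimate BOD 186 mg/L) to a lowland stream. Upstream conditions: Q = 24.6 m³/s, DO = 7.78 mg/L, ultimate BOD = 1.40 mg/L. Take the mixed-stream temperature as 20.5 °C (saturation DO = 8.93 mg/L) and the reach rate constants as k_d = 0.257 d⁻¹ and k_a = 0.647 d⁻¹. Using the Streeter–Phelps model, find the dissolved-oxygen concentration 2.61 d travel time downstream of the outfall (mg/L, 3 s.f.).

Mixed DO = (24.6×7.78 + 0.844×1.87)/(24.6+0.844) = 193.0/25.44 = 7.584 mg/L.
Mixed L₀ = (24.6×1.40 + 0.844×186)/(25.44) = 191.4/25.44 = 7.523 mg/L.
Initial deficit D₀ = C_s − DO₀ = 8.93 − 7.584 = 1.346 mg/L.
D(2.61) = [0.257×7.523/(0.647−0.257)](e^(−0.257×2.61) − e^(−0.647×2.61)) + 1.346 e^(−0.647×2.61)
= 4.958 × (0.5113 − 0.1848) + 1.346 × 0.1848 = 1.868 mg/L.
DO = 8.93 − 1.868 = 7.062 mg/L.

DO ≈ 7.06 mg/L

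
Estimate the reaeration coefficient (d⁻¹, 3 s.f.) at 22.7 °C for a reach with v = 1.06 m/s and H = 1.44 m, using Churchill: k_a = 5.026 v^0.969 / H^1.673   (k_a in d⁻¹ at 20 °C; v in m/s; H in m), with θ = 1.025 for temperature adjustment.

k_a ≈ 3.09 d⁻¹

k_a(20) = 5.026 × 1.06^0.969 / 1.44^1.673 = 5.026 × 1.058 / 1.841 = 2.889 d⁻¹.
k_a(22.7) = 2.889 × 1.025^(22.7−20) = 2.889 × 1.069 = 3.089 d⁻¹.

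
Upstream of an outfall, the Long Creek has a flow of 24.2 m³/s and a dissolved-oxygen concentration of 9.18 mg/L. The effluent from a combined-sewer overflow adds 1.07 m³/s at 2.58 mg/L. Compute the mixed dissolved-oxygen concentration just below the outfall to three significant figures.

Flow-weighted mixing: C = (Q_r C_r + Q_w C_w)/(Q_r + Q_w)
= (24.2×9.18 + 1.07×2.58)/(24.2 + 1.07) = 224.9/25.27 = 8.901 mg/L.

8.90 mg/L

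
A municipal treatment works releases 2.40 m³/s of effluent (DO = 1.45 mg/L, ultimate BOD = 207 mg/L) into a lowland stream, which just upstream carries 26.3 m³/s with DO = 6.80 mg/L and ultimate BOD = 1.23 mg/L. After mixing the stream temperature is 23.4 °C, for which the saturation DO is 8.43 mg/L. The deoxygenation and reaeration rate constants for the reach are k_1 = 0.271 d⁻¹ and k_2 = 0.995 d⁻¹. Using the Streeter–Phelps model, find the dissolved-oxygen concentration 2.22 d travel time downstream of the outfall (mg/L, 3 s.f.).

Mixed DO = (26.3×6.80 + 2.40×1.45)/(26.3+2.40) = 182.3/28.70 = 6.353 mg/L.
Mixed L₀ = (26.3×1.23 + 2.40×207)/(28.70) = 529.1/28.70 = 18.44 mg/L.
Initial deficit D₀ = C_s − DO₀ = 8.43 − 6.353 = 2.077 mg/L.
D(2.22) = [0.271×18.44/(0.995−0.271)](e^(−0.271×2.22) − e^(−0.995×2.22)) + 2.077 e^(−0.995×2.22)
= 6.901 × (0.5479 − 0.1098) + 2.077 × 0.1098 = 3.252 mg/L.
DO = 8.43 − 3.252 = 5.178 mg/L.

DO ≈ 5.18 mg/L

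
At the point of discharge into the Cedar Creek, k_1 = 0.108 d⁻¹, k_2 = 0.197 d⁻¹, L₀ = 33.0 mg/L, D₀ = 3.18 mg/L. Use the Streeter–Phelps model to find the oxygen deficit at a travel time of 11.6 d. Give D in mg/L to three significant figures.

D ≈ 7.69 mg/L

k_1 L₀/(k_2−k_1) = 0.108×33.0/(0.197−0.108) = 3.564/0.08900 = 40.04 mg/L.
e^(−k_1 t) = e^(−0.108×11.60) = 0.2857; e^(−k_2 t) = e^(−0.197×11.60) = 0.1018.
D = 40.04 × (0.2857 − 0.1018) + 3.18 × 0.1018 = 7.366 + 0.3236 = 7.690 mg/L.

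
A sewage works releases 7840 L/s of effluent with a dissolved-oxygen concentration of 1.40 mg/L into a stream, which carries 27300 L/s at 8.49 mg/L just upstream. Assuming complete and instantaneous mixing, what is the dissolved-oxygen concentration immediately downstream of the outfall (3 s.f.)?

Flow-weighted mixing: C = (Q_r C_r + Q_w C_w)/(Q_r + Q_w)
= (27300×8.49 + 7840×1.40)/(27300 + 7840) = 242800/35140 = 6.908 mg/L.

6.91 mg/L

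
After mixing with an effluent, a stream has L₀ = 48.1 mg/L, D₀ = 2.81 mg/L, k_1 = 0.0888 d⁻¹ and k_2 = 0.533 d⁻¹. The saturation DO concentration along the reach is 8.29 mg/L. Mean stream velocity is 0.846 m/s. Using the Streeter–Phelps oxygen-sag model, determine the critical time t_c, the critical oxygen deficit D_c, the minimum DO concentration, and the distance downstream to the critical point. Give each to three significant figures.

At the critical point dD/dt = 0, so k_1 L₀ e^(−k_1 t) = k_2 D. Substituting D(t) from the Streeter–Phelps equation and solving for t gives
t_c = ln[(k_2/k_1)(1 − D₀(k_2−k_1)/(k_1 L₀))] / (k_2−k_1).
Here k_2−k_1 = 0.4442 d⁻¹ and 1 − D₀(k_2−k_1)/(k_1 L₀) = 1 − 2.81×0.4442/(0.0888×48.1) = 0.7078, so
t_c = ln(6.002 × 0.7078) / 0.4442 = 1.446 / 0.4442 = 3.256 d.
D_c = (k_1/k_2) L₀ e^(−k_1 t_c) = (0.0888/0.533) × 48.1 × e^(−0.0888×3.256) = 0.1666 × 48.1 × 0.7489 = 6.001 mg/L.
Minimum DO = C_s − D_c = 8.29 − 6.001 = 2.289 mg/L.
x_c = v t_c = 0.846 m/s × 3.256 d × 86400 s/d = 238000 m ≈ 238 km.

t_c ≈ 3.26 d; D_c ≈ 6.00 mg/L; min DO ≈ 2.29 mg/L; x_c ≈ 238 km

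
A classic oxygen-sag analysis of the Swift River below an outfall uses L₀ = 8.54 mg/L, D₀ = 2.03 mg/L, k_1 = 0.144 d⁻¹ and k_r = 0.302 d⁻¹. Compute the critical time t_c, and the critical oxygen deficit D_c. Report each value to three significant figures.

At the critical point dD/dt = 0, so k_1 L₀ e^(−k_1 t) = k_r D. Substituting D(t) from the Streeter–Phelps equation and solving for t gives
t_c = ln[(k_r/k_1)(1 − D₀(k_r−k_1)/(k_1 L₀))] / (k_r−k_1).
Here k_r−k_1 = 0.1580 d⁻¹ and 1 − D₀(k_r−k_1)/(k_1 L₀) = 1 − 2.03×0.1580/(0.144×8.54) = 0.7392, so
t_c = ln(2.097 × 0.7392) / 0.1580 = 0.4384 / 0.1580 = 2.775 d.
D_c = (k_1/k_r) L₀ e^(−k_1 t_c) = (0.144/0.302) × 8.54 × e^(−0.144×2.775) = 0.4768 × 8.54 × 0.6706 = 2.731 mg/L.

t_c ≈ 2.77 d; D_c ≈ 2.73 mg/L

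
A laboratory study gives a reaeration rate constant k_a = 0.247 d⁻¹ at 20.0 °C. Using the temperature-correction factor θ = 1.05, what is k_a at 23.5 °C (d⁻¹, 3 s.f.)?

k_a(T₂) = k_a(T₁) · θ^(T₂−T₁) = 0.247 × 1.05^(23.5−20.0)
= 0.247 × 1.05^3.50 = 0.247 × 1.186 = 0.2930 d⁻¹.

k_a ≈ 0.293 d⁻¹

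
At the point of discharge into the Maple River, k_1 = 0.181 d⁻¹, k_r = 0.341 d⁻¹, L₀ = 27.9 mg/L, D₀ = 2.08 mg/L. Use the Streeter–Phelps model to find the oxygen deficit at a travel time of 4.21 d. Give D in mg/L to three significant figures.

k_1 L₀/(k_r−k_1) = 0.181×27.9/(0.341−0.181) = 5.050/0.1600 = 31.56 mg/L.
e^(−k_1 t) = e^(−0.181×4.210) = 0.4667; e^(−k_r t) = e^(−0.341×4.210) = 0.2380.
D = 31.56 × (0.4667 − 0.2380) + 2.08 × 0.2380 = 7.220 + 0.4950 = 7.715 mg/L.

D ≈ 7.71 mg/L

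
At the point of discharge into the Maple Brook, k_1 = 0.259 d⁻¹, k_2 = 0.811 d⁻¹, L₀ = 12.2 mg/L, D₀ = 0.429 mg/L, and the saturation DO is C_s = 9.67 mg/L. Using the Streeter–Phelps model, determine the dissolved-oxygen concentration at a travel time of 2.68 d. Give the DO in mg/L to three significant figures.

DO ≈ 7.41 mg/L

k_1 L₀/(k_2−k_1) = 0.259×12.2/(0.811−0.259) = 3.160/0.5520 = 5.724 mg/L.
e^(−k_1 t) = e^(−0.259×2.680) = 0.4995; e^(−k_2 t) = e^(−0.811×2.680) = 0.1138.
D = 5.724 × (0.4995 − 0.1138) + 0.429 × 0.1138 = 2.208 + 0.04881 = 2.257 mg/L.
DO = C_s − D = 9.67 − 2.257 = 7.413 mg/L.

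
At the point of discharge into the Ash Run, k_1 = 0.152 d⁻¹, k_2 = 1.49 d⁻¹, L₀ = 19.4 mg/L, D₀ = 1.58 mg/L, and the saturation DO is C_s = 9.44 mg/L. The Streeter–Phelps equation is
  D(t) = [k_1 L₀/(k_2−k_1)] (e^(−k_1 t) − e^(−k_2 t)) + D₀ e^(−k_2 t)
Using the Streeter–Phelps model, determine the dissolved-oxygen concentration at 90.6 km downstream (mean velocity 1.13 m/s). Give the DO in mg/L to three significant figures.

Travel time t = x/v = 90.6 km / (1.13 m/s) = 90600 m / 1.13 m/s = 80180 s = 0.9280 d.
k_1 L₀/(k_2−k_1) = 0.152×19.4/(1.49−0.152) = 2.949/1.338 = 2.204 mg/L.
e^(−k_1 t) = e^(−0.152×0.9280) = 0.8684; e^(−k_2 t) = e^(−1.49×0.9280) = 0.2509.
D = 2.204 × (0.8684 − 0.2509) + 1.58 × 0.2509 = 1.361 + 0.3964 = 1.757 mg/L.
DO = C_s − D = 9.44 − 1.757 = 7.683 mg/L.

DO ≈ 7.68 mg/L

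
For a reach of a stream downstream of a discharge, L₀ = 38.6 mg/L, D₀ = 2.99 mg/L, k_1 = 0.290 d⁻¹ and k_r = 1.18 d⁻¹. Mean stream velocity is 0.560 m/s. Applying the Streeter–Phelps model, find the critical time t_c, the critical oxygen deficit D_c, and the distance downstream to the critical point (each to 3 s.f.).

At the critical point dD/dt = 0, so k_1 L₀ e^(−k_1 t) = k_r D. Substituting D(t) from the Streeter–Phelps equation and solving for t gives
t_c = ln[(k_r/k_1)(1 − D₀(k_r−k_1)/(k_1 L₀))] / (k_r−k_1).
Here k_r−k_1 = 0.8900 d⁻¹ and 1 − D₀(k_r−k_1)/(k_1 L₀) = 1 − 2.99×0.8900/(0.290×38.6) = 0.7623, so
t_c = ln(4.069 × 0.7623) / 0.8900 = 1.132 / 0.8900 = 1.272 d.
L(t_c) = L₀ e^(−k_1 t_c) = 38.6 × 0.6915 = 26.69 mg/L, and at the critical point k_r D_c = k_1 L, so D_c = (0.290/1.18) × 26.69 = 6.560 mg/L.
x_c = v t_c = 0.560 m/s × 1.272 d × 86400 s/d = 61540 m ≈ 61.5 km.

t_c ≈ 1.27 d; D_c ≈ 6.56 mg/L; x_c ≈ 61.5 km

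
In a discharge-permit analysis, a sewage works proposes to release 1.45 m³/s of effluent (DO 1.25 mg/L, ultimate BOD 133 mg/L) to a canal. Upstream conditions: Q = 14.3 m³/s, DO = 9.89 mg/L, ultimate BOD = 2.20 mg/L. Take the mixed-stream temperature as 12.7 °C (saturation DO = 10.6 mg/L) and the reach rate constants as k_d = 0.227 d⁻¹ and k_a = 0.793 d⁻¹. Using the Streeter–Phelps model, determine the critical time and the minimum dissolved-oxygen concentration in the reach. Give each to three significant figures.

t_c ≈ 1.67 d; minimum DO ≈ 7.81 mg/L

Mixed DO = (14.3×9.89 + 1.45×1.25)/(14.3+1.45) = 143.2/15.75 = 9.095 mg/L.
Mixed L₀ = (14.3×2.20 + 1.45×133)/(15.75) = 224.3/15.75 = 14.24 mg/L.
Initial deficit D₀ = C_s − DO₀ = 10.6 − 9.095 = 1.505 mg/L.
t_c = (1/0.5660) ln[(0.793/0.227)(1 − 1.505×0.5660/(0.227×14.24))] = 1.767 × ln(2.573) = 1.670 d.
D_c = (0.227/0.793) × 14.24 × e^(−0.227×1.670) = 0.2863 × 14.24 × 0.6846 = 2.791 mg/L.
Minimum DO = 10.6 − 2.791 = 7.809 mg/L.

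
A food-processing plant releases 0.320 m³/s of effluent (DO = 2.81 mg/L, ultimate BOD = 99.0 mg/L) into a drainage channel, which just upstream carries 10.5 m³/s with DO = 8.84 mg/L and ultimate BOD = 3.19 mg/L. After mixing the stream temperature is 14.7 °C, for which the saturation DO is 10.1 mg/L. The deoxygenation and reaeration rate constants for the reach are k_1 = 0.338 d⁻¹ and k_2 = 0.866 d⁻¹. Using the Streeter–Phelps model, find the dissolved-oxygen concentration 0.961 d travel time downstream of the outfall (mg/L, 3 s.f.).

DO ≈ 8.37 mg/L

Mixed DO = (10.5×8.84 + 0.320×2.81)/(10.5+0.320) = 93.72/10.82 = 8.662 mg/L.
Mixed L₀ = (10.5×3.19 + 0.320×99.0)/(10.82) = 65.17/10.82 = 6.024 mg/L.
Initial deficit D₀ = C_s − DO₀ = 10.1 − 8.662 = 1.438 mg/L.
D(0.961) = [0.338×6.024/(0.866−0.338)](e^(−0.338×0.961) − e^(−0.866×0.961)) + 1.438 e^(−0.866×0.961)
= 3.856 × (0.7227 − 0.4351) + 1.438 × 0.4351 = 1.735 mg/L.
DO = 10.1 − 1.735 = 8.365 mg/L.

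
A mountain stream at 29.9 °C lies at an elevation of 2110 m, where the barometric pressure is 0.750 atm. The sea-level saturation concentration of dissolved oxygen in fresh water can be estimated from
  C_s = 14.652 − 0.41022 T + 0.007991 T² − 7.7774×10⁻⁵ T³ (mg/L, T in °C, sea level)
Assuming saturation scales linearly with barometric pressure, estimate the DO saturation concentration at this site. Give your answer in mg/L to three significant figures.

C_s ≈ 5.59 mg/L

At sea level: C_s = 14.652 − 0.41022×29.9 + 0.007991×29.9² − 7.7774×10⁻⁵×29.9³ = 7.451 mg/L.
Pressure correction: C_s' = 7.451 × 0.750 = 5.589 mg/L.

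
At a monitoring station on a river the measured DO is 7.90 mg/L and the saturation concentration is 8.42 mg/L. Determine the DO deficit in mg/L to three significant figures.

D = C_s − C = 8.42 − 7.90 = 0.520 mg/L.

D ≈ 0.520 mg/L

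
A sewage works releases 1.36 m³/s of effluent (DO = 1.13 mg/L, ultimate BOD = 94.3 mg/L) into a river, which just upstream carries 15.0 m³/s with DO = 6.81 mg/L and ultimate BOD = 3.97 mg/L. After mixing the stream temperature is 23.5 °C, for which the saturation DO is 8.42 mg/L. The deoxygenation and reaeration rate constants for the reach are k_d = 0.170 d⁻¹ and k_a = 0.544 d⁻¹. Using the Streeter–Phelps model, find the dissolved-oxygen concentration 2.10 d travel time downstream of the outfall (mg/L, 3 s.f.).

Mixed DO = (15.0×6.81 + 1.36×1.13)/(15.0+1.36) = 103.7/16.36 = 6.338 mg/L.
Mixed L₀ = (15.0×3.97 + 1.36×94.3)/(16.36) = 187.8/16.36 = 11.48 mg/L.
Initial deficit D₀ = C_s − DO₀ = 8.42 − 6.338 = 2.082 mg/L.
D(2.10) = [0.170×11.48/(0.544−0.170)](e^(−0.170×2.10) − e^(−0.544×2.10)) + 2.082 e^(−0.544×2.10)
= 5.218 × (0.6998 − 0.3191) + 2.082 × 0.3191 = 2.651 mg/L.
DO = 8.42 − 2.651 = 5.769 mg/L.

DO ≈ 5.77 mg/L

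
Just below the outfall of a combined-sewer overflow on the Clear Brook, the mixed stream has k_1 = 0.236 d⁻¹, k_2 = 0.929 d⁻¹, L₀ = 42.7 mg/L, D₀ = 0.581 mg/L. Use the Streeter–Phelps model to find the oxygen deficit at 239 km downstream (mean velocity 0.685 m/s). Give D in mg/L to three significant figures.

D ≈ 5.28 mg/L

Travel time t = x/v = 239 km / (0.685 m/s) = 239000 m / 0.685 m/s = 348900 s = 4.038 d.
k_1 L₀/(k_2−k_1) = 0.236×42.7/(0.929−0.236) = 10.08/0.6930 = 14.54 mg/L.
e^(−k_1 t) = e^(−0.236×4.038) = 0.3856; e^(−k_2 t) = e^(−0.929×4.038) = 0.02348.
D = 14.54 × (0.3856 − 0.02348) + 0.581 × 0.02348 = 5.265 + 0.01364 = 5.279 mg/L.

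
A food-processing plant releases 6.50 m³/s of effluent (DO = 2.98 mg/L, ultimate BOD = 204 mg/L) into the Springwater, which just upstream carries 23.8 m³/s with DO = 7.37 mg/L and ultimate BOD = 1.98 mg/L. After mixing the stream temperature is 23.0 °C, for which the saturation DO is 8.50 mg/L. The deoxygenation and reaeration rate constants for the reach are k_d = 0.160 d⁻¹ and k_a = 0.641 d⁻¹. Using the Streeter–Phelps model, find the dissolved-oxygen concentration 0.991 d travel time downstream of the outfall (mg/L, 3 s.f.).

Mixed DO = (23.8×7.37 + 6.50×2.98)/(23.8+6.50) = 194.8/30.30 = 6.428 mg/L.
Mixed L₀ = (23.8×1.98 + 6.50×204)/(30.30) = 1373/30.30 = 45.32 mg/L.
Initial deficit D₀ = C_s − DO₀ = 8.50 − 6.428 = 2.072 mg/L.
D(0.991) = [0.160×45.32/(0.641−0.160)](e^(−0.160×0.991) − e^(−0.641×0.991)) + 2.072 e^(−0.641×0.991)
= 15.07 × (0.8534 − 0.5298) + 2.072 × 0.5298 = 5.975 mg/L.
DO = 8.50 − 5.975 = 2.525 mg/L.

DO ≈ 2.52 mg/L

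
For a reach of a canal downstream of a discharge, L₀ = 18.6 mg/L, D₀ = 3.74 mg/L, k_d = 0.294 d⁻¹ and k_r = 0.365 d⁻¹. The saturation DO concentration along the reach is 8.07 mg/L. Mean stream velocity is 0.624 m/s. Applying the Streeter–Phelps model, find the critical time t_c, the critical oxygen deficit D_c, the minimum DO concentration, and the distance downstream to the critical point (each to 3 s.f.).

With k_r/k_d = 1.241 and 1 − D₀(k_r−k_d)/(k_d L₀) = 0.9514,
t_c = ln(1.241 × 0.9514) / (0.365 − 0.294) = ln(1.181) / 0.07100 = 0.1665/0.07100 = 2.346 d.
L(t_c) = L₀ e^(−k_d t_c) = 18.6 × 0.5018 = 9.333 mg/L, and at the critical point k_r D_c = k_d L, so D_c = (0.294/0.365) × 9.333 = 7.517 mg/L.
Minimum DO = C_s − D_c = 8.07 − 7.517 = 0.5525 mg/L.
x_c = v t_c = 0.624 m/s × 2.346 d × 86400 s/d = 126500 m ≈ 126 km.

t_c ≈ 2.35 d; D_c ≈ 7.52 mg/L; min DO ≈ 0.553 mg/L; x_c ≈ 126 km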